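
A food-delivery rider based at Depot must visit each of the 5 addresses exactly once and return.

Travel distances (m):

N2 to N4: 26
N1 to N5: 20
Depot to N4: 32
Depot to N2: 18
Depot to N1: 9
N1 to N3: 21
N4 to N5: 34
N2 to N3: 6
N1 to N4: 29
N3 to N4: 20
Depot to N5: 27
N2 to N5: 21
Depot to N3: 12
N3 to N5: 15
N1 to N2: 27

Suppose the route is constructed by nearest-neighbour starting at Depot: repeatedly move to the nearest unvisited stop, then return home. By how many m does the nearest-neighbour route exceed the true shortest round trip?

1 m longer than the optimal tour.

Depot: N1=9, N3=12, N2=18, N5=27, N4=32 ⇒ N1
N1: N5=20, N3=21, N2=27, N4=29 ⇒ N5
N5: N3=15, N2=21, N4=34 ⇒ N3
N3: N2=6, N4=20 ⇒ N2
N2: N4=26 ⇒ N4
NN route Depot → N1 → N5 → N3 → N2 → N4 → Depot costs 108.
Optimal: Depot → N1 → N5 → N4 → N2 → N3 → Depot costs 107 (by enumerating all 60 distinct tours).
Excess = 108 − 107 = 1.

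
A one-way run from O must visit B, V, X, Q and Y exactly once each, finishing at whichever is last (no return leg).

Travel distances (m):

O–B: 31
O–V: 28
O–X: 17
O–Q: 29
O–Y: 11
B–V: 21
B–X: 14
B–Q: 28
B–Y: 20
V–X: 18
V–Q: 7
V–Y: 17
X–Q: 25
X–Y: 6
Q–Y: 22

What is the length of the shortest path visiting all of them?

There are 5! = 120 possible orderings.
O - B - V - X - Q - Y: 31+21+18+25+22 = 117
O - B - V - X - Y - Q: 31+21+18+6+22 = 98
O - B - V - Q - X - Y: 31+21+7+25+6 = 90
O - B - V - Q - Y - X: 31+21+7+22+6 = 87
O - B - V - Y - X - Q: 31+21+17+6+25 = 100
O - B - V - Y - Q - X: 31+21+17+22+25 = 116
O - B - X - V - Q - Y: 31+14+18+7+22 = 92
O - B - X - V - Y - Q: 31+14+18+17+22 = 102
O - B - X - Q - V - Y: 31+14+25+7+17 = 94
O - B - X - Q - Y - V: 31+14+25+22+17 = 109
O - B - X - Y - V - Q: 31+14+6+17+7 = 75
O - B - X - Y - Q - V: 31+14+6+22+7 = 80
O - B - Q - V - X - Y: 31+28+7+18+6 = 90
O - B - Q - V - Y - X: 31+28+7+17+6 = 89
… (106 more)
O - Y - X - B - V - Q: 11+6+14+21+7 = 59  ← best
The minimum is 59.
One shortest path: O → Y → X → B → V → Q.

Minimum one-way distance = 59 m.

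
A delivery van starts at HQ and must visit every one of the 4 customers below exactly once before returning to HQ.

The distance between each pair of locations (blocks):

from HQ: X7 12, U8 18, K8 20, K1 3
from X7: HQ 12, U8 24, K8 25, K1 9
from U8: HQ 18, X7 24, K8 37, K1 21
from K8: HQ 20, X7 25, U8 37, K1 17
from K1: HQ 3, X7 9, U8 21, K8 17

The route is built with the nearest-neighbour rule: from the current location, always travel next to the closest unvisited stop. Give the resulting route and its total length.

93 blocks along HQ → K1 → X7 → U8 → K8 → HQ.

From HQ: distances to unvisited — K1=3, X7=12, U8=18, K8=20. Nearest is K1 (3).
From K1: distances to unvisited — X7=9, K8=17, U8=21. Nearest is X7 (9).
From X7: distances to unvisited — U8=24, K8=25. Nearest is U8 (24).
From U8: distances to unvisited — K8=37. Nearest is K8 (37).
Return K8→HQ: 20.
Total = 3 + 9 + 24 + 37 + 20 = 93.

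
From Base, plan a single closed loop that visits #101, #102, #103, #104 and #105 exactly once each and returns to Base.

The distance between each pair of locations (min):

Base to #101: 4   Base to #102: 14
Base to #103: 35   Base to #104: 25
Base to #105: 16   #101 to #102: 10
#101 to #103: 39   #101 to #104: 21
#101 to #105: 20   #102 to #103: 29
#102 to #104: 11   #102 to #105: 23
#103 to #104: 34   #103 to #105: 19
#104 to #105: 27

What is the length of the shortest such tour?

Minimum total distance: 94 min.

There are 60 distinct closed tours to check (reversals are equivalent).
Base - #101 - #102 - #103 - #104 - #105 - Base: 4+10+29+34+27+16 = 120
Base - #101 - #102 - #103 - #105 - #104 - Base: 4+10+29+19+27+25 = 114
Base - #101 - #102 - #104 - #103 - #105 - Base: 4+10+11+34+19+16 = 94
Base - #101 - #102 - #104 - #105 - #103 - Base: 4+10+11+27+19+35 = 106
Base - #101 - #102 - #105 - #103 - #104 - Base: 4+10+23+19+34+25 = 115
Base - #101 - #102 - #105 - #104 - #103 - Base: 4+10+23+27+34+35 = 133
Base - #101 - #103 - #102 - #104 - #105 - Base: 4+39+29+11+27+16 = 126
Base - #101 - #103 - #102 - #105 - #104 - Base: 4+39+29+23+27+25 = 147
Base - #101 - #103 - #104 - #102 - #105 - Base: 4+39+34+11+23+16 = 127
Base - #101 - #103 - #104 - #105 - #102 - Base: 4+39+34+27+23+14 = 141
Base - #101 - #103 - #105 - #102 - #104 - Base: 4+39+19+23+11+25 = 121
Base - #101 - #103 - #105 - #104 - #102 - Base: 4+39+19+27+11+14 = 114
Base - #101 - #104 - #102 - #103 - #105 - Base: 4+21+11+29+19+16 = 100
Base - #101 - #104 - #102 - #105 - #103 - Base: 4+21+11+23+19+35 = 113
… (46 more)
The minimum is 94.
One optimal route: Base → #101 → #102 → #104 → #103 → #105 → Base (or its reverse).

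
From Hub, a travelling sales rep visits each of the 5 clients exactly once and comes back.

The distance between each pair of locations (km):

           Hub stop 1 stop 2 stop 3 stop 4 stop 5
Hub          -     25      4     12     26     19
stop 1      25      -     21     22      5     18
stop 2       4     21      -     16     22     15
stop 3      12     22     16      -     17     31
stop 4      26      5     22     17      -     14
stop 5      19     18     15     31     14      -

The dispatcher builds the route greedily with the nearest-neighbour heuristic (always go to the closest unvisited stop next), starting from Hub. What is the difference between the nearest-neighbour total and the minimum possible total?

Excess over optimum: 1 km.

From Hub: stop 2=4, stop 3=12, stop 5=19, stop 1=25, stop 4=26 → choose stop 2 (4).
From stop 2: stop 5=15, stop 3=16, stop 1=21, stop 4=22 → choose stop 5 (15).
From stop 5: stop 4=14, stop 1=18, stop 3=31 → choose stop 4 (14).
From stop 4: stop 1=5, stop 3=17 → choose stop 1 (5).
From stop 1: stop 3=22 → choose stop 3 (22).
NN route Hub → stop 2 → stop 5 → stop 4 → stop 1 → stop 3 → Hub costs 72.
Optimal: Hub → stop 2 → stop 5 → stop 1 → stop 4 → stop 3 → Hub costs 71 (by enumerating all 60 distinct tours).
Excess = 72 − 71 = 1.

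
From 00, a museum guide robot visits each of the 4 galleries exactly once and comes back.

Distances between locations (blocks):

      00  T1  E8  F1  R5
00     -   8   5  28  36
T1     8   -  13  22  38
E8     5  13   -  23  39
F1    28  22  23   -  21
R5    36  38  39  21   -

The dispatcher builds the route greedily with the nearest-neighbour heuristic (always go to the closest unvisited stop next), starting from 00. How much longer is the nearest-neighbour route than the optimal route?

00: E8=5, T1=8, F1=28, R5=36 ⇒ E8
E8: T1=13, F1=23, R5=39 ⇒ T1
T1: F1=22, R5=38 ⇒ F1
F1: R5=21 ⇒ R5
NN route 00 → E8 → T1 → F1 → R5 → 00 costs 97.
Optimal: 00 → T1 → F1 → R5 → E8 → 00 costs 95 (by enumerating all 12 distinct tours).
Excess = 97 − 95 = 2.

The nearest-neighbour route is 2 blocks longer than optimal.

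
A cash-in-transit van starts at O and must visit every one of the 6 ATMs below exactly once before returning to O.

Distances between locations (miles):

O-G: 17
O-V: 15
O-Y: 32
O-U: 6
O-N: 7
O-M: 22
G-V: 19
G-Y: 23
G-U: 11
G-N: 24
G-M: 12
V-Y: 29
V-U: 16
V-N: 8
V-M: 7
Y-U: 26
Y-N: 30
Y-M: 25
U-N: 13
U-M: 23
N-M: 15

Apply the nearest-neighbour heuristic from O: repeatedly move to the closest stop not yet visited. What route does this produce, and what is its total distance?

Nearest-neighbour total = 106 miles; route O → U → G → M → V → N → Y → O.

At O the remaining stops are U 6, N 7, V 15, G 17, M 22, Y 32; go to U.
At U the remaining stops are G 11, N 13, V 16, M 23, Y 26; go to G.
At G the remaining stops are M 12, V 19, Y 23, N 24; go to M.
At M the remaining stops are V 7, N 15, Y 25; go to V.
At V the remaining stops are N 8, Y 29; go to N.
At N the remaining stops are Y 30; go to Y.
Return Y→O: 32.
Total = 6 + 11 + 12 + 7 + 8 + 30 + 32 = 106.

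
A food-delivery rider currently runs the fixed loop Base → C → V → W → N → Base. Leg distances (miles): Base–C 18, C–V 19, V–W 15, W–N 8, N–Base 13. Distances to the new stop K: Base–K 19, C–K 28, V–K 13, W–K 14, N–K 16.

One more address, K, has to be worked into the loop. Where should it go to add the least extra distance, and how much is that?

Insertion cost between consecutive stops i–j is d(i,K) + d(K,j) − d(i,j):
  between Base and C: 19 + 28 − 18 = 29
  between C and V: 28 + 13 − 19 = 22
  between V and W: 13 + 14 − 15 = 12
  between W and N: 14 + 16 − 8 = 22
  between N and Base: 16 + 19 − 13 = 22
Cheapest insertion is between V and W, adding 12.
New total = 73 + 12 = 85.

Minimum extra distance: 12 miles, inserting K between V and W.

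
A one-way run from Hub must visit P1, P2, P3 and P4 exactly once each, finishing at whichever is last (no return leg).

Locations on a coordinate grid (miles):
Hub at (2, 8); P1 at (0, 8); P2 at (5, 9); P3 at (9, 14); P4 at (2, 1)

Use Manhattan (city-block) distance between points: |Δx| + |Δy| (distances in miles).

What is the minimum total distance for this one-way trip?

There are 4! = 24 possible orderings.
Hub → P1 → P2 → P3 → P4: 2+6+9+20 = 37
Hub → P1 → P2 → P4 → P3: 2+6+11+20 = 39
Hub → P1 → P3 → P2 → P4: 2+15+9+11 = 37
Hub → P1 → P3 → P4 → P2: 2+15+20+11 = 48
Hub → P1 → P4 → P2 → P3: 2+9+11+9 = 31
Hub → P1 → P4 → P3 → P2: 2+9+20+9 = 40
Hub → P2 → P1 → P3 → P4: 4+6+15+20 = 45
Hub → P2 → P1 → P4 → P3: 4+6+9+20 = 39
Hub → P2 → P3 → P1 → P4: 4+9+15+9 = 37
Hub → P2 → P3 → P4 → P1: 4+9+20+9 = 42
Hub → P2 → P4 → P1 → P3: 4+11+9+15 = 39
Hub → P2 → P4 → P3 → P1: 4+11+20+15 = 50
Hub → P3 → P1 → P2 → P4: 13+15+6+11 = 45
Hub → P3 → P1 → P4 → P2: 13+15+9+11 = 48
… (10 more)
The minimum is 31.
One shortest path: Hub → P1 → P4 → P2 → P3.

Minimum one-way distance = 31 miles.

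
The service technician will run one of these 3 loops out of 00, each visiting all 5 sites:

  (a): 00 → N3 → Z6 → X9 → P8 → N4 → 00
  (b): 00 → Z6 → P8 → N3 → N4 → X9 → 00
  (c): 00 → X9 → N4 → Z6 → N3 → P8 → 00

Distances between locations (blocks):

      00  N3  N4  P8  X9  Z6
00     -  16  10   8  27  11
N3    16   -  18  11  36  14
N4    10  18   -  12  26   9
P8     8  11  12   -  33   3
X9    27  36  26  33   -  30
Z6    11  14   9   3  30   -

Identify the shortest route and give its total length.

95 blocks — (c) is the shortest.

(a): 16 + 14 + 30 + 33 + 12 + 10 = 115
(b): 11 + 3 + 11 + 18 + 26 + 27 = 96
(c): 27 + 26 + 9 + 14 + 11 + 8 = 95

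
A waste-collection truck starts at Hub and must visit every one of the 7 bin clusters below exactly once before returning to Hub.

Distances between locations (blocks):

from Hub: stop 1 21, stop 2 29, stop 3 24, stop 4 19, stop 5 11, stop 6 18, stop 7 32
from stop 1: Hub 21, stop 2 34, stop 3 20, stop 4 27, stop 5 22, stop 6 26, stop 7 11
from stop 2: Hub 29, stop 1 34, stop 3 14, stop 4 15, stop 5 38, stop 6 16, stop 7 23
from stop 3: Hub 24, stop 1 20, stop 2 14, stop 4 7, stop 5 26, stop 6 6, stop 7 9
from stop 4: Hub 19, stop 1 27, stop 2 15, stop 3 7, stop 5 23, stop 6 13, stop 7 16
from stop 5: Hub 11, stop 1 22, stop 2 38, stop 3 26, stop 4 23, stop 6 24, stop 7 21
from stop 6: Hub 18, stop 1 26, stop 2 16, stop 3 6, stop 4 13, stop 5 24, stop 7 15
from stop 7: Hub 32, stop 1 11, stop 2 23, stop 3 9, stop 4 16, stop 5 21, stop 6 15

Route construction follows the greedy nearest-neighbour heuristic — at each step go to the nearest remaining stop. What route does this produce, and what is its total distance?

130 blocks along Hub → stop 5 → stop 7 → stop 3 → stop 6 → stop 4 → stop 2 → stop 1 → Hub.

From Hub: distances to unvisited — stop 5=11, stop 6=18, stop 4=19, stop 1=21, stop 3=24, stop 2=29, stop 7=32. Nearest is stop 5 (11).
From stop 5: distances to unvisited — stop 7=21, stop 1=22, stop 4=23, stop 6=24, stop 3=26, stop 2=38. Nearest is stop 7 (21).
From stop 7: distances to unvisited — stop 3=9, stop 1=11, stop 6=15, stop 4=16, stop 2=23. Nearest is stop 3 (9).
From stop 3: distances to unvisited — stop 6=6, stop 4=7, stop 2=14, stop 1=20. Nearest is stop 6 (6).
From stop 6: distances to unvisited — stop 4=13, stop 2=16, stop 1=26. Nearest is stop 4 (13).
From stop 4: distances to unvisited — stop 2=15, stop 1=27. Nearest is stop 2 (15).
From stop 2: distances to unvisited — stop 1=34. Nearest is stop 1 (34).
Return stop 1→Hub: 21.
Total = 11 + 21 + 9 + 6 + 13 + 15 + 34 + 21 = 130.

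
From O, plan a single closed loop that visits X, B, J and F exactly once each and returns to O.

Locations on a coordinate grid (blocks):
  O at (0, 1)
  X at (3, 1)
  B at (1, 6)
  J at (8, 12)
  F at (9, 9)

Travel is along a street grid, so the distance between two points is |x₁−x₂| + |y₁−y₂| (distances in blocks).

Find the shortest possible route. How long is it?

There are 12 distinct closed tours to check (reversals are equivalent).
O - X - B - J - F - O: 3+7+13+4+17 = 44
O - X - B - F - J - O: 3+7+11+4+19 = 44
O - X - J - B - F - O: 3+16+13+11+17 = 60
O - X - J - F - B - O: 3+16+4+11+6 = 40
O - X - F - B - J - O: 3+14+11+13+19 = 60
O - X - F - J - B - O: 3+14+4+13+6 = 40
O - B - X - J - F - O: 6+7+16+4+17 = 50
O - B - X - F - J - O: 6+7+14+4+19 = 50
O - B - J - X - F - O: 6+13+16+14+17 = 66
O - B - F - X - J - O: 6+11+14+16+19 = 66
O - J - X - B - F - O: 19+16+7+11+17 = 70
O - J - B - X - F - O: 19+13+7+14+17 = 70
The minimum is 40.
One optimal route: O → X → J → F → B → O (or its reverse).

Minimum total distance: 40 blocks.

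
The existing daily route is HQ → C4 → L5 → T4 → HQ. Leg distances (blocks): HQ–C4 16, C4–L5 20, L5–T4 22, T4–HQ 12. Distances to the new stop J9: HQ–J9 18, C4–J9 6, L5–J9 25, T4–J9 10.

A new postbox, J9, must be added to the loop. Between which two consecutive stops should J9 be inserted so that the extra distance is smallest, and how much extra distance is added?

Adding 8 blocks by placing J9 on the HQ–C4 leg.

Insertion cost between consecutive stops i–j is d(i,J9) + d(J9,j) − d(i,j):
  between HQ and C4: 18 + 6 − 16 = 8
  between C4 and L5: 6 + 25 − 20 = 11
  between L5 and T4: 25 + 10 − 22 = 13
  between T4 and HQ: 10 + 18 − 12 = 16
Cheapest insertion is between HQ and C4, adding 8.
New total = 70 + 8 = 78.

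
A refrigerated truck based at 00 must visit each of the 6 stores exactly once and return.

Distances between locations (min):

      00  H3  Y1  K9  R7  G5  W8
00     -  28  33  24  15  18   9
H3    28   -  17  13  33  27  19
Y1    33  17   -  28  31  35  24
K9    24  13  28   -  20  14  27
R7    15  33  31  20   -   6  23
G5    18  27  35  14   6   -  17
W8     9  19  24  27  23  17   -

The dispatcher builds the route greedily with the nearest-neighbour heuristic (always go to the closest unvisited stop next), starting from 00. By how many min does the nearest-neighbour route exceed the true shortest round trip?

From 00: W8=9, R7=15, G5=18, K9=24, H3=28, Y1=33 → choose W8 (9).
From W8: G5=17, H3=19, R7=23, Y1=24, K9=27 → choose G5 (17).
From G5: R7=6, K9=14, H3=27, Y1=35 → choose R7 (6).
From R7: K9=20, Y1=31, H3=33 → choose K9 (20).
From K9: H3=13, Y1=28 → choose H3 (13).
From H3: Y1=17 → choose Y1 (17).
NN route 00 → W8 → G5 → R7 → K9 → H3 → Y1 → 00 costs 115.
Optimal: 00 → R7 → G5 → K9 → H3 → Y1 → W8 → 00 costs 98 (by enumerating all 360 distinct tours).
Excess = 115 − 98 = 17.

17 min longer than the optimal tour.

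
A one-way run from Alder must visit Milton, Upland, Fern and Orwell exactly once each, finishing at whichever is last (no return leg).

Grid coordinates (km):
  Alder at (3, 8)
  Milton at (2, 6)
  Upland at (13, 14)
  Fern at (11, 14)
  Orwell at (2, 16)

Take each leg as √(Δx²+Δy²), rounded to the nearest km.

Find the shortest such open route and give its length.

Minimum one-way distance = 23 km.

There are 4! = 24 possible orderings.
Alder→Milton→Upland→Fern→Orwell: 2+14+2+9 = 27
Alder→Milton→Upland→Orwell→Fern: 2+14+11+9 = 36
Alder→Milton→Fern→Upland→Orwell: 2+12+2+11 = 27
Alder→Milton→Fern→Orwell→Upland: 2+12+9+11 = 34
Alder→Milton→Orwell→Upland→Fern: 2+10+11+2 = 25
Alder→Milton→Orwell→Fern→Upland: 2+10+9+2 = 23
Alder→Upland→Milton→Fern→Orwell: 12+14+12+9 = 47
Alder→Upland→Milton→Orwell→Fern: 12+14+10+9 = 45
Alder→Upland→Fern→Milton→Orwell: 12+2+12+10 = 36
Alder→Upland→Fern→Orwell→Milton: 12+2+9+10 = 33
Alder→Upland→Orwell→Milton→Fern: 12+11+10+12 = 45
Alder→Upland→Orwell→Fern→Milton: 12+11+9+12 = 44
Alder→Fern→Milton→Upland→Orwell: 10+12+14+11 = 47
Alder→Fern→Milton→Orwell→Upland: 10+12+10+11 = 43
… (10 more)
The minimum is 23.
One shortest path: Alder → Milton → Orwell → Fern → Upland.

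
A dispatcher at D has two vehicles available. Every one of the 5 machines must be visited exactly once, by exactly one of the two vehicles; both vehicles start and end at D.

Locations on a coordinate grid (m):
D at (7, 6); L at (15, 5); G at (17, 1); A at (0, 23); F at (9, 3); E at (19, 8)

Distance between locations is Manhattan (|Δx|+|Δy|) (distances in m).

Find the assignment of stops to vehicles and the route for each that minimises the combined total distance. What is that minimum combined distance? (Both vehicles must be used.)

Minimum combined distance: 88 m.

Check every non-empty split of the stops between the two vehicles; for each half take its own optimal tour:
  {L} + {G, A, F, E}: 18 + 82 = 100
  {G} + {L, A, F, E}: 30 + 78 = 108
  {L, G} + {A, F, E}: 30 + 78 = 108
  {A} + {L, G, F, E}: 48 + 40 = 88
  {L, A} + {G, F, E}: 66 + 38 = 104
  {G, A} + {L, F, E}: 78 + 34 = 112
  … (15 splits in total)
Best: vehicle 1 D → A → D = 48; vehicle 2 D → L → E → G → F → D = 40; combined 88.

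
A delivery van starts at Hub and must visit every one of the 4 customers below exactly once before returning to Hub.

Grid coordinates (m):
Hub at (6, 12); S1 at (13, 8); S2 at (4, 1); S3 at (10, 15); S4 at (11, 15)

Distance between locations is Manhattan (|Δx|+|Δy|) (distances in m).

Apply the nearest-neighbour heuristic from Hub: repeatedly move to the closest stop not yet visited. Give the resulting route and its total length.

Total distance 46 m via the nearest-neighbour route Hub → S3 → S4 → S1 → S2 → Hub.

At Hub the remaining stops are S3 7, S4 8, S1 11, S2 13; go to S3.
At S3 the remaining stops are S4 1, S1 10, S2 20; go to S4.
At S4 the remaining stops are S1 9, S2 21; go to S1.
At S1 the remaining stops are S2 16; go to S2.
Return S2→Hub: 13.
Total = 7 + 1 + 9 + 16 + 13 = 46.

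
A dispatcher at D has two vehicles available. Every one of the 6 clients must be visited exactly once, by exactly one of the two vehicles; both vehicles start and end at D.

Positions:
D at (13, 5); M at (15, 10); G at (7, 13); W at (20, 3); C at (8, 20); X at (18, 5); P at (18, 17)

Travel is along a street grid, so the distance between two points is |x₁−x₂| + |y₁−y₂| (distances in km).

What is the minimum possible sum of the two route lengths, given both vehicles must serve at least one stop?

There are 2^5 − 1 = 31 ways to divide the 6 stops into two non-empty groups. For each, the best each vehicle can do is its own shortest tour through its group:
  {M} + {G, W, C, X, P}: 14 + 60 = 74
  {G} + {M, W, C, X, P}: 28 + 62 = 90
  {M, G} + {W, C, X, P}: 32 + 58 = 90
  {W} + {M, G, C, X, P}: 18 + 56 = 74
  {M, W} + {G, C, X, P}: 28 + 52 = 80
  {G, W} + {M, C, X, P}: 46 + 54 = 100
  … (31 splits in total)
  {W, X} + {M, G, C, P}: 18 + 52 = 70  ← best
Best: vehicle 1 D → W → X → D = 18; vehicle 2 D → M → P → C → G → D = 52; combined 70.

Minimum combined distance: 70 km.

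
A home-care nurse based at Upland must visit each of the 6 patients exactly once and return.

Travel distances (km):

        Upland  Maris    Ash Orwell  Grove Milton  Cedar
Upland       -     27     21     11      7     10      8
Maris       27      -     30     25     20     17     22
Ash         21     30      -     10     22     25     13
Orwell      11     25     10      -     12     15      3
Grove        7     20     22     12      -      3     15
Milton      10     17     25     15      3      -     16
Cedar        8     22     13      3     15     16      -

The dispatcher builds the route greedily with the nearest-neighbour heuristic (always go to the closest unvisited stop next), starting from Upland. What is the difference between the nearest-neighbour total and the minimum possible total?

20 km longer than the optimal tour.

Upland: Grove=7, Cedar=8, Milton=10, Orwell=11, Ash=21, Maris=27 ⇒ Grove
Grove: Milton=3, Orwell=12, Cedar=15, Maris=20, Ash=22 ⇒ Milton
Milton: Orwell=15, Cedar=16, Maris=17, Ash=25 ⇒ Orwell
Orwell: Cedar=3, Ash=10, Maris=25 ⇒ Cedar
Cedar: Ash=13, Maris=22 ⇒ Ash
Ash: Maris=30 ⇒ Maris
NN route Upland → Grove → Milton → Orwell → Cedar → Ash → Maris → Upland costs 98.
Optimal: Upland → Grove → Milton → Maris → Ash → Orwell → Cedar → Upland costs 78 (by enumerating all 360 distinct tours).
Excess = 98 − 78 = 20.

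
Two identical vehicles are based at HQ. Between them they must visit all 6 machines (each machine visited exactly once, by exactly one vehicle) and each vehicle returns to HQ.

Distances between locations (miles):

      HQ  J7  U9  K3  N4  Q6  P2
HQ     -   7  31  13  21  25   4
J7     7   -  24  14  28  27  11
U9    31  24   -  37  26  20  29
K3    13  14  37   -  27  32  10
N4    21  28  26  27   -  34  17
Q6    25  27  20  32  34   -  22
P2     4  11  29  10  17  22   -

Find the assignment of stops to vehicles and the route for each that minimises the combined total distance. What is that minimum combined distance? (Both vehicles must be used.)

125 miles — the smallest possible combined total.

Try each way of splitting the stops between the two vehicles (each non-empty) and, for each split, find the best tour for each vehicle:
  {J7} + {U9, K3, N4, Q6, P2}: 14 + 111 = 125
  {U9} + {J7, K3, N4, Q6, P2}: 62 + 107 = 169
  {J7, U9} + {K3, N4, Q6, P2}: 62 + 99 = 161
  {K3} + {J7, U9, N4, Q6, P2}: 26 + 101 = 127
  {J7, K3} + {U9, N4, Q6, P2}: 34 + 92 = 126
  {U9, K3} + {J7, N4, Q6, P2}: 81 + 89 = 170
  … (31 splits in total)
Best: vehicle 1 HQ → J7 → HQ = 14; vehicle 2 HQ → K3 → P2 → N4 → U9 → Q6 → HQ = 111; combined 125.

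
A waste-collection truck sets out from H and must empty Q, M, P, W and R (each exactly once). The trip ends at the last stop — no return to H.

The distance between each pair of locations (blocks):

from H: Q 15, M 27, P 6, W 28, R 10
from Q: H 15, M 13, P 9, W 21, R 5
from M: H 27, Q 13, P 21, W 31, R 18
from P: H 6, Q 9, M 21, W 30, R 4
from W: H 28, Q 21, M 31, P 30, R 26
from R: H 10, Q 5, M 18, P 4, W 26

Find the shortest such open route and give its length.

There are 5! = 120 possible orderings.
H → Q → M → P → W → R: 15+13+21+30+26 = 105
H → Q → M → P → R → W: 15+13+21+4+26 = 79
H → Q → M → W → P → R: 15+13+31+30+4 = 93
H → Q → M → W → R → P: 15+13+31+26+4 = 89
H → Q → M → R → P → W: 15+13+18+4+30 = 80
H → Q → M → R → W → P: 15+13+18+26+30 = 102
H → Q → P → M → W → R: 15+9+21+31+26 = 102
H → Q → P → M → R → W: 15+9+21+18+26 = 89
H → Q → P → W → M → R: 15+9+30+31+18 = 103
H → Q → P → W → R → M: 15+9+30+26+18 = 98
H → Q → P → R → M → W: 15+9+4+18+31 = 77
H → Q → P → R → W → M: 15+9+4+26+31 = 85
H → Q → W → M → P → R: 15+21+31+21+4 = 92
H → Q → W → M → R → P: 15+21+31+18+4 = 89
… (106 more)
H → P → R → Q → M → W: 6+4+5+13+31 = 59  ← best
The minimum is 59.
One shortest path: H → P → R → Q → M → W.

Minimum one-way distance = 59 blocks.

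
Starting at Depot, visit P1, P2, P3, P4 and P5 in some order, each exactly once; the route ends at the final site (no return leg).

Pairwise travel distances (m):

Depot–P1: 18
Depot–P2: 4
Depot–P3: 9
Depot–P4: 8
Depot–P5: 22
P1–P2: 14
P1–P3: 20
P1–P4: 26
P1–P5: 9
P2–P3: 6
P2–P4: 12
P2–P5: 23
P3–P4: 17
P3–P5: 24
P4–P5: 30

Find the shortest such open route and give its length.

There are 5! = 120 possible orderings.
Depot → P1 → P2 → P3 → P4 → P5: 18+14+6+17+30 = 85
Depot → P1 → P2 → P3 → P5 → P4: 18+14+6+24+30 = 92
Depot → P1 → P2 → P4 → P3 → P5: 18+14+12+17+24 = 85
Depot → P1 → P2 → P4 → P5 → P3: 18+14+12+30+24 = 98
Depot → P1 → P2 → P5 → P3 → P4: 18+14+23+24+17 = 96
Depot → P1 → P2 → P5 → P4 → P3: 18+14+23+30+17 = 102
Depot → P1 → P3 → P2 → P4 → P5: 18+20+6+12+30 = 86
Depot → P1 → P3 → P2 → P5 → P4: 18+20+6+23+30 = 97
Depot → P1 → P3 → P4 → P2 → P5: 18+20+17+12+23 = 90
Depot → P1 → P3 → P4 → P5 → P2: 18+20+17+30+23 = 108
Depot → P1 → P3 → P5 → P2 → P4: 18+20+24+23+12 = 97
Depot → P1 → P3 → P5 → P4 → P2: 18+20+24+30+12 = 104
Depot → P1 → P4 → P2 → P3 → P5: 18+26+12+6+24 = 86
Depot → P1 → P4 → P2 → P5 → P3: 18+26+12+23+24 = 103
… (106 more)
Depot → P4 → P3 → P2 → P1 → P5: 8+17+6+14+9 = 54  ← best
The minimum is 54.
One shortest path: Depot → P4 → P3 → P2 → P1 → P5.

Minimum one-way distance = 54 m.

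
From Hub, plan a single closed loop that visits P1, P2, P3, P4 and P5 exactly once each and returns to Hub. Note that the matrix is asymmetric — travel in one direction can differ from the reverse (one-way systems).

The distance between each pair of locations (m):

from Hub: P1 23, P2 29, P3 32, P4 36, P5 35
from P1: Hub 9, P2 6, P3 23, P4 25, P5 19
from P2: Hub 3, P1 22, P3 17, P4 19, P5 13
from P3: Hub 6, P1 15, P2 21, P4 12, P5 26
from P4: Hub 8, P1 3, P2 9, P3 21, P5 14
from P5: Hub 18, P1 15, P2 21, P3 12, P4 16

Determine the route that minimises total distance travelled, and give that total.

Hub→P1→P2→P3→P4→P5→Hub: 23+6+17+12+14+18 = 90
Hub→P1→P2→P3→P5→P4→Hub: 23+6+17+26+16+8 = 96
Hub→P1→P2→P4→P3→P5→Hub: 23+6+19+21+26+18 = 113
Hub→P1→P2→P4→P5→P3→Hub: 23+6+19+14+12+6 = 80
Hub→P1→P2→P5→P3→P4→Hub: 23+6+13+12+12+8 = 74
Hub→P1→P2→P5→P4→P3→Hub: 23+6+13+16+21+6 = 85
Hub→P1→P3→P2→P4→P5→Hub: 23+23+21+19+14+18 = 118
Hub→P1→P3→P2→P5→P4→Hub: 23+23+21+13+16+8 = 104
Hub→P1→P3→P4→P2→P5→Hub: 23+23+12+9+13+18 = 98
Hub→P1→P3→P4→P5→P2→Hub: 23+23+12+14+21+3 = 96
Hub→P1→P3→P5→P2→P4→Hub: 23+23+26+21+19+8 = 120
Hub→P1→P3→P5→P4→P2→Hub: 23+23+26+16+9+3 = 100
Hub→P1→P4→P2→P3→P5→Hub: 23+25+9+17+26+18 = 118
Hub→P1→P4→P2→P5→P3→Hub: 23+25+9+13+12+6 = 88
… (106 more)
Hub→P5→P3→P4→P1→P2→Hub: 35+12+12+3+6+3 = 71  ← best
The minimum is 71.
One optimal route: Hub → P5 → P3 → P4 → P1 → P2 → Hub.

Minimum total distance: 71 m.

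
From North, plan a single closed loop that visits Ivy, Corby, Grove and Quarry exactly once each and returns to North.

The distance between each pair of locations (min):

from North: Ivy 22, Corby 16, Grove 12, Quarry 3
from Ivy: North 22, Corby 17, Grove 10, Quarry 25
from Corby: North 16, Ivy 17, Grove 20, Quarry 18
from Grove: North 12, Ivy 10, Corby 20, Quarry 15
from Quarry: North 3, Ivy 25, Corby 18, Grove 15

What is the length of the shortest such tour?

60 min — the shortest possible round trip.

With 4 stops there are 4!/2 = 12 distinct round trips (a route and its reverse cost the same).
North-Ivy-Corby-Grove-Quarry-North: 22+17+20+15+3 = 77
North-Ivy-Corby-Quarry-Grove-North: 22+17+18+15+12 = 84
North-Ivy-Grove-Corby-Quarry-North: 22+10+20+18+3 = 73
North-Ivy-Grove-Quarry-Corby-North: 22+10+15+18+16 = 81
North-Ivy-Quarry-Corby-Grove-North: 22+25+18+20+12 = 97
North-Ivy-Quarry-Grove-Corby-North: 22+25+15+20+16 = 98
North-Corby-Ivy-Grove-Quarry-North: 16+17+10+15+3 = 61
North-Corby-Ivy-Quarry-Grove-North: 16+17+25+15+12 = 85
North-Corby-Grove-Ivy-Quarry-North: 16+20+10+25+3 = 74
North-Corby-Quarry-Ivy-Grove-North: 16+18+25+10+12 = 81
North-Grove-Ivy-Corby-Quarry-North: 12+10+17+18+3 = 60
North-Grove-Corby-Ivy-Quarry-North: 12+20+17+25+3 = 77
The minimum is 60.
One optimal route: North → Grove → Ivy → Corby → Quarry → North (or its reverse).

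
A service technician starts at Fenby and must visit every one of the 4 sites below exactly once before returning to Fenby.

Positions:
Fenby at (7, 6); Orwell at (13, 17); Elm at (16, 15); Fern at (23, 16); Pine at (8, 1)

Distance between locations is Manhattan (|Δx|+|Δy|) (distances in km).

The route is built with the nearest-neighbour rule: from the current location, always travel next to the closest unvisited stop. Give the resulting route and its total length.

Total distance 66 km via the nearest-neighbour route Fenby → Pine → Orwell → Elm → Fern → Fenby.

At Fenby the remaining stops are Pine 6, Orwell 17, Elm 18, Fern 26; go to Pine.
At Pine the remaining stops are Orwell 21, Elm 22, Fern 30; go to Orwell.
At Orwell the remaining stops are Elm 5, Fern 11; go to Elm.
At Elm the remaining stops are Fern 8; go to Fern.
Return Fern→Fenby: 26.
Total = 6 + 21 + 5 + 8 + 26 = 66.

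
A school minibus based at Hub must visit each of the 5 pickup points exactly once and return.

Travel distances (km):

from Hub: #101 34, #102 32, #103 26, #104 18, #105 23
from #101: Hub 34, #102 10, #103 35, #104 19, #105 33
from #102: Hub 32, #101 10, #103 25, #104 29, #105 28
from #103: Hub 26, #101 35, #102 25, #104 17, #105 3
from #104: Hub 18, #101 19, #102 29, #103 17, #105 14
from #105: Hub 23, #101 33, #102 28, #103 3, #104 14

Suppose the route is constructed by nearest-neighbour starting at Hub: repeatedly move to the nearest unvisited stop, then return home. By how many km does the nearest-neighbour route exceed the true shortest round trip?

From Hub: #104=18, #105=23, #103=26, #102=32, #101=34 → choose #104 (18).
From #104: #105=14, #103=17, #101=19, #102=29 → choose #105 (14).
From #105: #103=3, #102=28, #101=33 → choose #103 (3).
From #103: #102=25, #101=35 → choose #102 (25).
From #102: #101=10 → choose #101 (10).
NN route Hub → #104 → #105 → #103 → #102 → #101 → Hub costs 104.
Optimal: Hub → #104 → #101 → #102 → #103 → #105 → Hub costs 98 (by enumerating all 60 distinct tours).
Excess = 104 − 98 = 6.

The nearest-neighbour route is 6 km longer than optimal.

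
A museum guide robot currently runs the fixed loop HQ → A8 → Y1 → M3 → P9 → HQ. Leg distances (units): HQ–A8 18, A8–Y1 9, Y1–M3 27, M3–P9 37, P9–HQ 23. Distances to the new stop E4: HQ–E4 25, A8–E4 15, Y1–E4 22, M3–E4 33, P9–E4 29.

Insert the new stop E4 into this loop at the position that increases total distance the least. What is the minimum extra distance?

Adding 22 by placing E4 on the HQ–A8 leg.

Insertion cost between consecutive stops i–j is d(i,E4) + d(E4,j) − d(i,j):
  between HQ and A8: 25 + 15 − 18 = 22
  between A8 and Y1: 15 + 22 − 9 = 28
  between Y1 and M3: 22 + 33 − 27 = 28
  between M3 and P9: 33 + 29 − 37 = 25
  between P9 and HQ: 29 + 25 − 23 = 31
Cheapest insertion is between HQ and A8, adding 22.
New total = 114 + 22 = 136.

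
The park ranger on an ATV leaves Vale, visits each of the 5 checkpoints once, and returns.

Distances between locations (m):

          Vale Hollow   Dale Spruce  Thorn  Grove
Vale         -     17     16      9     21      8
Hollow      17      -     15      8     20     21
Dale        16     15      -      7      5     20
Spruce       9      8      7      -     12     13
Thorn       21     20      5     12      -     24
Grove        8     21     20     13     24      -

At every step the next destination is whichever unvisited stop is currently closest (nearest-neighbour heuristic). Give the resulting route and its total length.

Nearest-neighbour total = 70 m; route Vale → Grove → Spruce → Dale → Thorn → Hollow → Vale.

Vale → [Grove:8 / Spruce:9 / Dale:16 / Hollow:17 / Thorn:21] → Grove (8)
Grove → [Spruce:13 / Dale:20 / Hollow:21 / Thorn:24] → Spruce (13)
Spruce → [Dale:7 / Hollow:8 / Thorn:12] → Dale (7)
Dale → [Thorn:5 / Hollow:15] → Thorn (5)
Thorn → [Hollow:20] → Hollow (20)
Return Hollow→Vale: 17.
Total = 8 + 13 + 7 + 5 + 20 + 17 = 70.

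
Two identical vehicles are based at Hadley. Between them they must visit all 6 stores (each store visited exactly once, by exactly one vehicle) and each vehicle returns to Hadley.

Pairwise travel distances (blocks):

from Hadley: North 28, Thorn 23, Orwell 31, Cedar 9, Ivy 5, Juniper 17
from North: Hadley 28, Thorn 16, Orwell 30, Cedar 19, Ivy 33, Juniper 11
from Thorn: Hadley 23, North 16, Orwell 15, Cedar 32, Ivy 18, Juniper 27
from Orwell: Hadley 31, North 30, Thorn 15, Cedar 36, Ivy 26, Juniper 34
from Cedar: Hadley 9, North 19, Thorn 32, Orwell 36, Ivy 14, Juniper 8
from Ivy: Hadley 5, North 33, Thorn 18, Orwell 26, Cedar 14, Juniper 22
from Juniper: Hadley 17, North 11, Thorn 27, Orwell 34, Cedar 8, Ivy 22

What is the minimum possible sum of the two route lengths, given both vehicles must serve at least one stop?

Minimum combined distance: 100 blocks.

Try each way of splitting the stops between the two vehicles (each non-empty) and, for each split, find the best tour for each vehicle:
  {North} + {Thorn, Orwell, Cedar, Ivy, Juniper}: 56 + 89 = 145
  {Thorn} + {North, Orwell, Cedar, Ivy, Juniper}: 46 + 89 = 135
  {North, Thorn} + {Orwell, Cedar, Ivy, Juniper}: 67 + 82 = 149
  {Orwell} + {North, Thorn, Cedar, Ivy, Juniper}: 62 + 67 = 129
  {North, Orwell} + {Thorn, Cedar, Ivy, Juniper}: 89 + 67 = 156
  {Thorn, Orwell} + {North, Cedar, Ivy, Juniper}: 69 + 66 = 135
  … (31 splits in total)
  {Ivy} + {North, Thorn, Orwell, Cedar, Juniper}: 10 + 90 = 100  ← best
Best: vehicle 1 Hadley → Ivy → Hadley = 10; vehicle 2 Hadley → Orwell → Thorn → North → Juniper → Cedar → Hadley = 90; combined 100.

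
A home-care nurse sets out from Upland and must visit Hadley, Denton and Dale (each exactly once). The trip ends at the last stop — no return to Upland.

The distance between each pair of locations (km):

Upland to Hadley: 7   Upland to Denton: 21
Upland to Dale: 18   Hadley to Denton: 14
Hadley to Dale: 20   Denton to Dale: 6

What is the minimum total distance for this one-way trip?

There are 3! = 6 possible orderings.
Upland - Hadley - Denton - Dale: 7+14+6 = 27
Upland - Hadley - Dale - Denton: 7+20+6 = 33
Upland - Denton - Hadley - Dale: 21+14+20 = 55
Upland - Denton - Dale - Hadley: 21+6+20 = 47
Upland - Dale - Hadley - Denton: 18+20+14 = 52
Upland - Dale - Denton - Hadley: 18+6+14 = 38
The minimum is 27.
One shortest path: Upland → Hadley → Denton → Dale.

Shortest open route: 27 km.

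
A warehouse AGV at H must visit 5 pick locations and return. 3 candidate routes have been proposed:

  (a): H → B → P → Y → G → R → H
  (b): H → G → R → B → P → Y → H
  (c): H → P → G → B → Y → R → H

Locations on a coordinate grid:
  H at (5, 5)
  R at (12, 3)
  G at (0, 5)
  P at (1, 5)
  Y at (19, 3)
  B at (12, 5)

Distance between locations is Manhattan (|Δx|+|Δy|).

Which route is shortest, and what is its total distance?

(a): 7 + 11 + 20 + 21 + 14 + 9 = 82
(b): 5 + 14 + 2 + 11 + 20 + 16 = 68
(c): 4 + 1 + 12 + 9 + 7 + 9 = 42

42 — (c) is the shortest.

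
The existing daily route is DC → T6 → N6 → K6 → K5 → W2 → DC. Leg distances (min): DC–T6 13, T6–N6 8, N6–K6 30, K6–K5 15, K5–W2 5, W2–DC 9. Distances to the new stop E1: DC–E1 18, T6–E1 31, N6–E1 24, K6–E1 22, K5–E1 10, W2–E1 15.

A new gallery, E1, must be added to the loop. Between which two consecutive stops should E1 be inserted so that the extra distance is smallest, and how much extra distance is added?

Minimum extra distance: 16 min, inserting E1 between N6 and K6.

Insertion cost between consecutive stops i–j is d(i,E1) + d(E1,j) − d(i,j):
  between DC and T6: 18 + 31 − 13 = 36
  between T6 and N6: 31 + 24 − 8 = 47
  between N6 and K6: 24 + 22 − 30 = 16
  between K6 and K5: 22 + 10 − 15 = 17
  between K5 and W2: 10 + 15 − 5 = 20
  between W2 and DC: 15 + 18 − 9 = 24
Cheapest insertion is between N6 and K6, adding 16.
New total = 80 + 16 = 96.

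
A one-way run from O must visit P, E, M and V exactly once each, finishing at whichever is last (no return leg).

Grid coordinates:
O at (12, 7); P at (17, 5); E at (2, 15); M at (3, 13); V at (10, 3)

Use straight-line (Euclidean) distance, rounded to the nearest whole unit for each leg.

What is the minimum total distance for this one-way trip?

There are 4! = 24 possible orderings.
O - P - E - M - V: 5+18+2+12 = 37
O - P - E - V - M: 5+18+14+12 = 49
O - P - M - E - V: 5+16+2+14 = 37
O - P - M - V - E: 5+16+12+14 = 47
O - P - V - E - M: 5+7+14+2 = 28
O - P - V - M - E: 5+7+12+2 = 26
O - E - P - M - V: 13+18+16+12 = 59
O - E - P - V - M: 13+18+7+12 = 50
O - E - M - P - V: 13+2+16+7 = 38
O - E - M - V - P: 13+2+12+7 = 34
O - E - V - P - M: 13+14+7+16 = 50
O - E - V - M - P: 13+14+12+16 = 55
O - M - P - E - V: 11+16+18+14 = 59
O - M - P - V - E: 11+16+7+14 = 48
… (10 more)
The minimum is 26.
One shortest path: O → P → V → M → E.

Minimum one-way distance = 26.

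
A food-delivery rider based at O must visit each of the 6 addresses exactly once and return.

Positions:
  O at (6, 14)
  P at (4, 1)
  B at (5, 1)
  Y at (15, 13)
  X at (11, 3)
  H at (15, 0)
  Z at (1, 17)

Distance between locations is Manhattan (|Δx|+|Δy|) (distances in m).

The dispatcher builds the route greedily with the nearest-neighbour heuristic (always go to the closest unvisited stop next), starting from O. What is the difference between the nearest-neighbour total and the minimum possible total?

From O: Z=8, Y=10, B=14, P=15, X=16, H=23 → choose Z (8).
From Z: Y=18, P=19, B=20, X=24, H=31 → choose Y (18).
From Y: H=13, X=14, B=22, P=23 → choose H (13).
From H: X=7, B=11, P=12 → choose X (7).
From X: B=8, P=9 → choose B (8).
From B: P=1 → choose P (1).
NN route O → Z → Y → H → X → B → P → O costs 70.
Optimal: O → Y → H → X → B → P → Z → O costs 66 (by enumerating all 360 distinct tours).
Excess = 70 − 66 = 4.

Excess over optimum: 4 m.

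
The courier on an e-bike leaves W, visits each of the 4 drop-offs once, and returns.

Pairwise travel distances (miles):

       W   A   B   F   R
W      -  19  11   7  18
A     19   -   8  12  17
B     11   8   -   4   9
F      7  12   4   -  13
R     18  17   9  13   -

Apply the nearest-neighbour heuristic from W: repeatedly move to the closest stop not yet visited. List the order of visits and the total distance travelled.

At W the remaining stops are F 7, B 11, R 18, A 19; go to F.
At F the remaining stops are B 4, A 12, R 13; go to B.
At B the remaining stops are A 8, R 9; go to A.
At A the remaining stops are R 17; go to R.
Return R→W: 18.
Total = 7 + 4 + 8 + 17 + 18 = 54.

Nearest-neighbour total = 54 miles; route W → F → B → A → R → W.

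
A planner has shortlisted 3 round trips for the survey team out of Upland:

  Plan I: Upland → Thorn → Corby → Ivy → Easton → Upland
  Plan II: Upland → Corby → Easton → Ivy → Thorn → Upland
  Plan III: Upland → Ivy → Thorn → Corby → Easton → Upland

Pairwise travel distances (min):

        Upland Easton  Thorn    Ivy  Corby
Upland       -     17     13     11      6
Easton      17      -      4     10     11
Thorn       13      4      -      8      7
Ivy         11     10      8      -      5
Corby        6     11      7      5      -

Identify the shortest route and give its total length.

Plan I: 13 + 7 + 5 + 10 + 17 = 52
Plan II: 6 + 11 + 10 + 8 + 13 = 48
Plan III: 11 + 8 + 7 + 11 + 17 = 54

48 min — Plan II is the shortest.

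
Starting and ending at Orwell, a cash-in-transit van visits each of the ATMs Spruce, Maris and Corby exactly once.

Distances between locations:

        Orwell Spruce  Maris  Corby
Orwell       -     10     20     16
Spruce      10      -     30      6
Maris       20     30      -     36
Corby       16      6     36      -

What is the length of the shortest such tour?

72 — the shortest possible round trip.

With 3 stops there are 3!/2 = 3 distinct round trips (a route and its reverse cost the same).
Orwell - Spruce - Maris - Corby - Orwell: 10+30+36+16 = 92
Orwell - Spruce - Corby - Maris - Orwell: 10+6+36+20 = 72
Orwell - Maris - Spruce - Corby - Orwell: 20+30+6+16 = 72
The minimum is 72.
One optimal route: Orwell → Spruce → Corby → Maris → Orwell (or its reverse).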